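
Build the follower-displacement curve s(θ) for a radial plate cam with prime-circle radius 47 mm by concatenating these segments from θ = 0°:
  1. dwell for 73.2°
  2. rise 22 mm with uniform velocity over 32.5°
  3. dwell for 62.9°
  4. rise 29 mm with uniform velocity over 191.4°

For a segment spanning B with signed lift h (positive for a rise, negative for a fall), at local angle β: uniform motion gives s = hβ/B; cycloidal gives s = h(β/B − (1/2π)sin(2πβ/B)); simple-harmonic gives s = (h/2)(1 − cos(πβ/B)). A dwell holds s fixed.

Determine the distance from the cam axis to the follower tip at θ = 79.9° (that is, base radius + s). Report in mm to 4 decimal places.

seg 1 [0°–73.2°] dwell: s stays 0.0000
seg 2 [73.2°–105.7°] uniform, h=22: θ=79.9° here. β=6.7, B=32.5. 22·6.7/32.5 = 4.5354 → s = 4.5354
radial distance = base radius + s = 47 + 4.5354 = 51.5354

51.5354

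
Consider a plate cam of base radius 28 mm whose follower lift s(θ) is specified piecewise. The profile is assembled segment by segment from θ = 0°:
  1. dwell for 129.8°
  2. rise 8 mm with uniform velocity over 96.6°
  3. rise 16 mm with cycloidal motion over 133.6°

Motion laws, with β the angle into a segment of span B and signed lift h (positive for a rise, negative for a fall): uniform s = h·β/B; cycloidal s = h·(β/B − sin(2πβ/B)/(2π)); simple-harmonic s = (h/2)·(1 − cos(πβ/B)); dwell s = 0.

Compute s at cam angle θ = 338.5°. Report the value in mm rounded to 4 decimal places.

seg 1 [0°–129.8°] dwell: s stays 0.0000
seg 2 [129.8°–226.4°] uniform, h=8: full span → s += 8 → s = 8.0000
seg 3 [226.4°–360°] cycloidal, h=16: θ=338.5° here. β=112.1, B=133.6. 16·(0.8391 − sin(2π·0.8391)/(2π)) = 15.5831 → s = 23.5831

23.5831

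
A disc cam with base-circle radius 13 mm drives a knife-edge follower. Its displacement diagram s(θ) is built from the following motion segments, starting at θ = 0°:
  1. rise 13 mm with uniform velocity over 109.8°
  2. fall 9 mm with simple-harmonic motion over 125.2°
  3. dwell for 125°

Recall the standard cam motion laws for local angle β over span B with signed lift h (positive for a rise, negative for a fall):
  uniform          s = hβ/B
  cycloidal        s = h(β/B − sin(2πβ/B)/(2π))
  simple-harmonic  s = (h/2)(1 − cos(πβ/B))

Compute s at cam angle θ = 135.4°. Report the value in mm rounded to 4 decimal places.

seg 1 [0°–109.8°] uniform, h=13: full span → s += 13 → s = 13.0000
seg 2 [109.8°–235°] simple-harmonic, h=-9: θ=135.4° here. β=25.6, B=125.2. -9/2·(1 − cos(π·0.2045)) = -0.8969 → s = 12.1031

12.1031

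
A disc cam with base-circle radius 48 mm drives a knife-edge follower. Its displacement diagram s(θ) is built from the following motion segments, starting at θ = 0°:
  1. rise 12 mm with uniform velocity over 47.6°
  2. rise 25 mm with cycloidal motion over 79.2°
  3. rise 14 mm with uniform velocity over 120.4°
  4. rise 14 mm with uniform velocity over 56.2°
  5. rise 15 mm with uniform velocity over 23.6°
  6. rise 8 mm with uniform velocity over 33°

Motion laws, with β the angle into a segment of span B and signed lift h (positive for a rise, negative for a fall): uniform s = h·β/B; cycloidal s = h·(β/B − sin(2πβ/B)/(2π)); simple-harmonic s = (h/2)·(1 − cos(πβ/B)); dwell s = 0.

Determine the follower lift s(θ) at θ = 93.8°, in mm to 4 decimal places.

seg 1 [0°–47.6°] uniform, h=12: full span → s += 12 → s = 12.0000
seg 2 [47.6°–126.8°] cycloidal, h=25: θ=93.8° here. β=46.2, B=79.2. 25·(0.5833 − sin(2π·0.5833)/(2π)) = 16.5728 → s = 28.5728

28.5728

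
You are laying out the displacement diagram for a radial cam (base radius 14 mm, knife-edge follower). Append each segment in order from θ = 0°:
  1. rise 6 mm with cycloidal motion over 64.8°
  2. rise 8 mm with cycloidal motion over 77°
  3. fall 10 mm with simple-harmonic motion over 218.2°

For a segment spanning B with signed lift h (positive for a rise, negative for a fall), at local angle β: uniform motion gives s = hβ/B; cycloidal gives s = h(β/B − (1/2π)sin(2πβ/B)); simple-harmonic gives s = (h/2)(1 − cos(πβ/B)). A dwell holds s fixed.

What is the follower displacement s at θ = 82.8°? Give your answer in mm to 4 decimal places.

seg 1 [0°–64.8°] cycloidal, h=6: full span → s += 6 → s = 6.0000
seg 2 [64.8°–141.8°] cycloidal, h=8: θ=82.8° here. β=18, B=77. 8·(0.2338 − sin(2π·0.2338)/(2π)) = 0.6035 → s = 6.6035

6.6035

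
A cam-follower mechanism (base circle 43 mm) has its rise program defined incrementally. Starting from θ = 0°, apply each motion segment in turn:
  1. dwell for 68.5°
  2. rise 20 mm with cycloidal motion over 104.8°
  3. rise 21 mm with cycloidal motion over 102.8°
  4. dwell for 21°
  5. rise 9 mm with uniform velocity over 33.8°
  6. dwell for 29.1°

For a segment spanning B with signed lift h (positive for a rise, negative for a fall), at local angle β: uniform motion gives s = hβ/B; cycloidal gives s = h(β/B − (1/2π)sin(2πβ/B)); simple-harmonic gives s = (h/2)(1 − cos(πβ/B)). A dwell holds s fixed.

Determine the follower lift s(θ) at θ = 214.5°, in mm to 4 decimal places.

seg 1 [0°–68.5°] dwell: s stays 0.0000
seg 2 [68.5°–173.3°] cycloidal, h=20: full span → s += 20 → s = 20.0000
seg 3 [173.3°–276.1°] cycloidal, h=21: θ=214.5° here. β=41.2, B=102.8. 21·(0.4008 − sin(2π·0.4008)/(2π)) = 6.4651 → s = 26.4651

26.4651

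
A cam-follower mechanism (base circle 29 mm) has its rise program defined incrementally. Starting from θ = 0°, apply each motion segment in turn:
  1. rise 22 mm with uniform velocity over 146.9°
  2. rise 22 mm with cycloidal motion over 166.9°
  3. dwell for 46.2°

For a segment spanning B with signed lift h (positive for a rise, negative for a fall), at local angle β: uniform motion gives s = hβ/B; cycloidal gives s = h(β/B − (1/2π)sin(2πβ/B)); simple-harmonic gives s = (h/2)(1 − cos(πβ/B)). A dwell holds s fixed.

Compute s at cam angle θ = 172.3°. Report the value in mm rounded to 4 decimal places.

seg 1 [0°–146.9°] uniform, h=22: full span → s += 22 → s = 22.0000
seg 2 [146.9°–313.8°] cycloidal, h=22: θ=172.3° here. β=25.4, B=166.9. 22·(0.1522 − sin(2π·0.1522)/(2π)) = 0.4874 → s = 22.4874

22.4874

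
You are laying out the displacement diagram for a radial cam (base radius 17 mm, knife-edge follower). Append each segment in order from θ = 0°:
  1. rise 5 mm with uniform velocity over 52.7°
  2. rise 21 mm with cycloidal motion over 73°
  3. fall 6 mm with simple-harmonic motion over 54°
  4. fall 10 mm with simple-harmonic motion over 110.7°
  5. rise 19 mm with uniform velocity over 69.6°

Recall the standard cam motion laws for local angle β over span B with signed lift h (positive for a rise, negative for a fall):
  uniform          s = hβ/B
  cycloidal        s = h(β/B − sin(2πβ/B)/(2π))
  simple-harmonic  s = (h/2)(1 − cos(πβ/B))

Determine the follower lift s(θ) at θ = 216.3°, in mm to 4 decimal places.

seg 1 [0°–52.7°] uniform, h=5: full span → s += 5 → s = 5.0000
seg 2 [52.7°–125.7°] cycloidal, h=21: full span → s += 21 → s = 26.0000
seg 3 [125.7°–179.7°] simple-harmonic, h=-6: full span → s += -6 → s = 20.0000
seg 4 [179.7°–290.4°] simple-harmonic, h=-10: θ=216.3° here. β=36.6, B=110.7. -10/2·(1 − cos(π·0.3306)) = -2.4632 → s = 17.5368

17.5368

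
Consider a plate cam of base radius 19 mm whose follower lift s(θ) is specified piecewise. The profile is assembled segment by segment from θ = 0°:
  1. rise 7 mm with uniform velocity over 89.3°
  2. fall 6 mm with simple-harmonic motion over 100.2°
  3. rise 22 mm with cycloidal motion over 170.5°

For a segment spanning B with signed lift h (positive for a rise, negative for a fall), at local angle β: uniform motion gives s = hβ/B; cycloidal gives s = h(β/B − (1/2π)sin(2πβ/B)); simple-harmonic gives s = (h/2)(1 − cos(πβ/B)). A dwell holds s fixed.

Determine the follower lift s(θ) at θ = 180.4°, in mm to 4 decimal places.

seg 1 [0°–89.3°] uniform, h=7: full span → s += 7 → s = 7.0000
seg 2 [89.3°–189.5°] simple-harmonic, h=-6: θ=180.4° here. β=91.1, B=100.2. -6/2·(1 − cos(π·0.9092)) = -5.8787 → s = 1.1213

1.1213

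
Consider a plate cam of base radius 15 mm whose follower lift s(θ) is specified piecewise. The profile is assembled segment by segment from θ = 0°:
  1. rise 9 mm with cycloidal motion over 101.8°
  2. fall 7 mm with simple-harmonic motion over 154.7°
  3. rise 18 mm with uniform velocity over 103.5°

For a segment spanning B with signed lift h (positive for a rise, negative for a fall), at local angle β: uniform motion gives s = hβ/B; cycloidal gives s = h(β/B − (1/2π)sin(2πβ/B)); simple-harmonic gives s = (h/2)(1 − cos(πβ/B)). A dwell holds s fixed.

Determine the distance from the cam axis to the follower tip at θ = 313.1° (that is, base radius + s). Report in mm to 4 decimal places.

seg 1 [0°–101.8°] cycloidal, h=9: full span → s += 9 → s = 9.0000
seg 2 [101.8°–256.5°] simple-harmonic, h=-7: full span → s += -7 → s = 2.0000
seg 3 [256.5°–360°] uniform, h=18: θ=313.1° here. β=56.6, B=103.5. 18·56.6/103.5 = 9.8435 → s = 11.8435
radial distance = base radius + s = 15 + 11.8435 = 26.8435

26.8435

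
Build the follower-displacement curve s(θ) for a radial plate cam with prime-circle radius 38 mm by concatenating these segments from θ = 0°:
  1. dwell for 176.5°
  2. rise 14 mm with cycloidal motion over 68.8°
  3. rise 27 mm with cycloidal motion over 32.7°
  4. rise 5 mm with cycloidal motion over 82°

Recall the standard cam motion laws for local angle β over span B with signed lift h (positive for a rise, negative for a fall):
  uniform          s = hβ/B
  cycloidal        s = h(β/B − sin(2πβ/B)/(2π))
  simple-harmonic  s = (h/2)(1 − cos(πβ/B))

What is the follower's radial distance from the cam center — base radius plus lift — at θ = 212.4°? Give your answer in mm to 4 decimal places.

seg 1 [0°–176.5°] dwell: s stays 0.0000
seg 2 [176.5°–245.3°] cycloidal, h=14: θ=212.4° here. β=35.9, B=68.8. 14·(0.5218 − sin(2π·0.5218)/(2π)) = 7.6095 → s = 7.6095
radial distance = base radius + s = 38 + 7.6095 = 45.6095

45.6095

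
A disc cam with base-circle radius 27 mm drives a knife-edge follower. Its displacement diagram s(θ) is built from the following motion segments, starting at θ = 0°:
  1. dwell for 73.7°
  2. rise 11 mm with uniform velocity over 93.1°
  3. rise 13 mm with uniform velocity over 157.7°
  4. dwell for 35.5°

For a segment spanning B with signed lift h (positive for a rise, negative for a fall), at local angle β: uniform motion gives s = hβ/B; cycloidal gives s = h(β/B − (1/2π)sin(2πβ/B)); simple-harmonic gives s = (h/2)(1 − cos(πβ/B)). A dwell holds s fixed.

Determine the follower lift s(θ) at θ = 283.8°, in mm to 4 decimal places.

seg 1 [0°–73.7°] dwell: s stays 0.0000
seg 2 [73.7°–166.8°] uniform, h=11: full span → s += 11 → s = 11.0000
seg 3 [166.8°–324.5°] uniform, h=13: θ=283.8° here. β=117, B=157.7. 13·117/157.7 = 9.6449 → s = 20.6449

20.6449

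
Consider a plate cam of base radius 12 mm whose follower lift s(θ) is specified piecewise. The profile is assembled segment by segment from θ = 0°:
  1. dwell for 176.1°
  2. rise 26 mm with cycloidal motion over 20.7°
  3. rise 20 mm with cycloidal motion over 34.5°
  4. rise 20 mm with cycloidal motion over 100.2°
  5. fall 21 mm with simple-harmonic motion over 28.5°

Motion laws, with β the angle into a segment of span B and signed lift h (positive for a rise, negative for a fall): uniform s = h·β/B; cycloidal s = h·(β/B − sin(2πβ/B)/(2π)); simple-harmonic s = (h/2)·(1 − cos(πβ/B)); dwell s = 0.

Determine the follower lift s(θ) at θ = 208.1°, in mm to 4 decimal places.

seg 1 [0°–176.1°] dwell: s stays 0.0000
seg 2 [176.1°–196.8°] cycloidal, h=26: full span → s += 26 → s = 26.0000
seg 3 [196.8°–231.3°] cycloidal, h=20: θ=208.1° here. β=11.3, B=34.5. 20·(0.3275 − sin(2π·0.3275)/(2π)) = 3.7380 → s = 29.7380

29.7380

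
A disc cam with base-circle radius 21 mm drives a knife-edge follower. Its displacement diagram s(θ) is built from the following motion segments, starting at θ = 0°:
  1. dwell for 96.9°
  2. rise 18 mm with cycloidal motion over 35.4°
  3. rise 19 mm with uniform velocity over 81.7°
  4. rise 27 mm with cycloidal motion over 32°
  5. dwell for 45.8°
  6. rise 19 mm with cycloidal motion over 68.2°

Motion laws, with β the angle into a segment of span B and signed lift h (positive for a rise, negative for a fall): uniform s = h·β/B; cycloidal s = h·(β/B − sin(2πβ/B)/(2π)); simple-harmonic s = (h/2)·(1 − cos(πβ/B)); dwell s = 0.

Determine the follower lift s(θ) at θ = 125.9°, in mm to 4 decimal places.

seg 1 [0°–96.9°] dwell: s stays 0.0000
seg 2 [96.9°–132.3°] cycloidal, h=18: θ=125.9° here. β=29, B=35.4. 18·(0.8192 − sin(2π·0.8192)/(2π)) = 17.3439 → s = 17.3439

17.3439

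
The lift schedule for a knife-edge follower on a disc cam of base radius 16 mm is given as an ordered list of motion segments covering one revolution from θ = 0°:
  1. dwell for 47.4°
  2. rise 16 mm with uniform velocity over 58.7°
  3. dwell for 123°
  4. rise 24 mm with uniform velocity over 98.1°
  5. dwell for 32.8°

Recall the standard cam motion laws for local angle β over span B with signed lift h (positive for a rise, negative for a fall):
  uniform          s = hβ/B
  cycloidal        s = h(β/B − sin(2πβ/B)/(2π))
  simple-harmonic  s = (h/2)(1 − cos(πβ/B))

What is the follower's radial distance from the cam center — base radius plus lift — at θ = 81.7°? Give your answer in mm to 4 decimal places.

seg 1 [0°–47.4°] dwell: s stays 0.0000
seg 2 [47.4°–106.1°] uniform, h=16: θ=81.7° here. β=34.3, B=58.7. 16·34.3/58.7 = 9.3492 → s = 9.3492
radial distance = base radius + s = 16 + 9.3492 = 25.3492

25.3492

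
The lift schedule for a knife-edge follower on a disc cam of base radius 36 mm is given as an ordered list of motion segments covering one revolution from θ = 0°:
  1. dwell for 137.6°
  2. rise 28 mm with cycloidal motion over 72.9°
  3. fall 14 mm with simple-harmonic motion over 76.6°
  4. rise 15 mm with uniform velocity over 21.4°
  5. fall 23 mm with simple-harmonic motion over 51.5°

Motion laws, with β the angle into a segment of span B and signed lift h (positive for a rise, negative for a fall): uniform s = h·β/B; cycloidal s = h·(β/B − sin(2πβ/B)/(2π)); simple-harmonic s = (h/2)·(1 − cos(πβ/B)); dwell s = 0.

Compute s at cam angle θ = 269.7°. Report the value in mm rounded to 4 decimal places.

seg 1 [0°–137.6°] dwell: s stays 0.0000
seg 2 [137.6°–210.5°] cycloidal, h=28: full span → s += 28 → s = 28.0000
seg 3 [210.5°–287.1°] simple-harmonic, h=-14: θ=269.7° here. β=59.2, B=76.6. -14/2·(1 − cos(π·0.7728)) = -12.2920 → s = 15.7080

15.7080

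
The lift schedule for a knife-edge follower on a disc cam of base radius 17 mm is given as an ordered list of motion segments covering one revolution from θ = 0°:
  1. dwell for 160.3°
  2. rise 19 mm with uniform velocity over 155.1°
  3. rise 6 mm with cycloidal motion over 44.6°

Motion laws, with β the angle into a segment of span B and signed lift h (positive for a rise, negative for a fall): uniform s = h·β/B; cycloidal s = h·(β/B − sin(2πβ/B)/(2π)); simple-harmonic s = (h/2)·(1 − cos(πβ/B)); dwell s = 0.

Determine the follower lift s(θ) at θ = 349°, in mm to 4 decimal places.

seg 1 [0°–160.3°] dwell: s stays 0.0000
seg 2 [160.3°–315.4°] uniform, h=19: full span → s += 19 → s = 19.0000
seg 3 [315.4°–360°] cycloidal, h=6: θ=349° here. β=33.6, B=44.6. 6·(0.7534 − sin(2π·0.7534)/(2π)) = 5.4749 → s = 24.4749

24.4749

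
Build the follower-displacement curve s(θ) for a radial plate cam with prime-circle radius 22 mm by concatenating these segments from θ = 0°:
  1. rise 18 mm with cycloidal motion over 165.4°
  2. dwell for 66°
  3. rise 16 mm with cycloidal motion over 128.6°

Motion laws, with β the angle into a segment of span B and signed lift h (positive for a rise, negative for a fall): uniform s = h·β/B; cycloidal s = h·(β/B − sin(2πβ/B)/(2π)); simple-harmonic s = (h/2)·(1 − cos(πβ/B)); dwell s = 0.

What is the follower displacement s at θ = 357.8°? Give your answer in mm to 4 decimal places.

seg 1 [0°–165.4°] cycloidal, h=18: full span → s += 18 → s = 18.0000
seg 2 [165.4°–231.4°] dwell: s stays 18.0000
seg 3 [231.4°–360°] cycloidal, h=16: θ=357.8° here. β=126.4, B=128.6. 16·(0.9829 − sin(2π·0.9829)/(2π)) = 15.9995 → s = 33.9995

33.9995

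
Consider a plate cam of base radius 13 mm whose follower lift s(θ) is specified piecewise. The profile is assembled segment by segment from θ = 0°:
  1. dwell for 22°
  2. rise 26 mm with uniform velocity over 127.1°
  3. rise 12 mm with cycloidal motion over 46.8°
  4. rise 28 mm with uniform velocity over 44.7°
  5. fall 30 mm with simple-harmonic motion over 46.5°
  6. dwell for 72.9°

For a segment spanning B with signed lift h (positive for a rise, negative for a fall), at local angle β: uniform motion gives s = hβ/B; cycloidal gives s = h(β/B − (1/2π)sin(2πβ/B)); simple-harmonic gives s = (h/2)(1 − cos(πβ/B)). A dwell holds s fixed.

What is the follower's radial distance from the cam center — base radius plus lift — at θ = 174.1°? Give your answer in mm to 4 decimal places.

seg 1 [0°–22°] dwell: s stays 0.0000
seg 2 [22°–149.1°] uniform, h=26: full span → s += 26 → s = 26.0000
seg 3 [149.1°–195.9°] cycloidal, h=12: θ=174.1° here. β=25, B=46.8. 12·(0.5342 − sin(2π·0.5342)/(2π)) = 6.8174 → s = 32.8174
radial distance = base radius + s = 13 + 32.8174 = 45.8174

45.8174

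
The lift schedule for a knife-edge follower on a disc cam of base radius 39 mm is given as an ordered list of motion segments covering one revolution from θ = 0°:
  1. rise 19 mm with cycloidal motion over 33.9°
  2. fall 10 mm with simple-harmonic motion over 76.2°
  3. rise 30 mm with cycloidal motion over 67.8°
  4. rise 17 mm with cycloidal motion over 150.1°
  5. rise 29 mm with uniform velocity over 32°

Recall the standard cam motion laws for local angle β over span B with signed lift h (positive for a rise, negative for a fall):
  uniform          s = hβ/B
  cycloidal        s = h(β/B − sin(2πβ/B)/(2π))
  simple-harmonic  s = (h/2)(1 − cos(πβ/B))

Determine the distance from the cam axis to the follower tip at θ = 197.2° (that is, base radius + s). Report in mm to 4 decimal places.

seg 1 [0°–33.9°] cycloidal, h=19: full span → s += 19 → s = 19.0000
seg 2 [33.9°–110.1°] simple-harmonic, h=-10: full span → s += -10 → s = 9.0000
seg 3 [110.1°–177.9°] cycloidal, h=30: full span → s += 30 → s = 39.0000
seg 4 [177.9°–328°] cycloidal, h=17: θ=197.2° here. β=19.3, B=150.1. 17·(0.1286 − sin(2π·0.1286)/(2π)) = 0.2301 → s = 39.2301
radial distance = base radius + s = 39 + 39.2301 = 78.2301

78.2301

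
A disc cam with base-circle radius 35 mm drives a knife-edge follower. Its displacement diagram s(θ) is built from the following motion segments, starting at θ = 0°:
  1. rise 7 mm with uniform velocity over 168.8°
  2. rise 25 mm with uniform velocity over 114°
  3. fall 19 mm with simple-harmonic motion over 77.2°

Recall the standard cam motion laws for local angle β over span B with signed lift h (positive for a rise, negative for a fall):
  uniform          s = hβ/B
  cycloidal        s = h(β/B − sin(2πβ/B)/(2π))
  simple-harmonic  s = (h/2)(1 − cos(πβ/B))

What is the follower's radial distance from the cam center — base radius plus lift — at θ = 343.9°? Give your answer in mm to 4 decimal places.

seg 1 [0°–168.8°] uniform, h=7: full span → s += 7 → s = 7.0000
seg 2 [168.8°–282.8°] uniform, h=25: full span → s += 25 → s = 32.0000
seg 3 [282.8°–360°] simple-harmonic, h=-19: θ=343.9° here. β=61.1, B=77.2. -19/2·(1 − cos(π·0.7915)) = -17.0329 → s = 14.9671
radial distance = base radius + s = 35 + 14.9671 = 49.9671

49.9671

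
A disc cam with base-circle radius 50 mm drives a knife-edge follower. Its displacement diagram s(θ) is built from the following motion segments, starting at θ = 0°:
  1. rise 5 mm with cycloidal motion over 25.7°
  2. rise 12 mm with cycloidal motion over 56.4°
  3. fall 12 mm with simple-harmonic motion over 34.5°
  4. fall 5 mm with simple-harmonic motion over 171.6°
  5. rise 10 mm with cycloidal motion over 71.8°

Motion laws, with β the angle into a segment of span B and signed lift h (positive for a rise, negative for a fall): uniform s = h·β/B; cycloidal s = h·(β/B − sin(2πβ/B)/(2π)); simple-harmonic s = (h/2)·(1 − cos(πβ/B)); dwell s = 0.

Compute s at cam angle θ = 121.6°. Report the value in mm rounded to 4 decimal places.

seg 1 [0°–25.7°] cycloidal, h=5: full span → s += 5 → s = 5.0000
seg 2 [25.7°–82.1°] cycloidal, h=12: full span → s += 12 → s = 17.0000
seg 3 [82.1°–116.6°] simple-harmonic, h=-12: full span → s += -12 → s = 5.0000
seg 4 [116.6°–288.2°] simple-harmonic, h=-5: θ=121.6° here. β=5, B=171.6. -5/2·(1 − cos(π·0.0291)) = -0.0105 → s = 4.9895

4.9895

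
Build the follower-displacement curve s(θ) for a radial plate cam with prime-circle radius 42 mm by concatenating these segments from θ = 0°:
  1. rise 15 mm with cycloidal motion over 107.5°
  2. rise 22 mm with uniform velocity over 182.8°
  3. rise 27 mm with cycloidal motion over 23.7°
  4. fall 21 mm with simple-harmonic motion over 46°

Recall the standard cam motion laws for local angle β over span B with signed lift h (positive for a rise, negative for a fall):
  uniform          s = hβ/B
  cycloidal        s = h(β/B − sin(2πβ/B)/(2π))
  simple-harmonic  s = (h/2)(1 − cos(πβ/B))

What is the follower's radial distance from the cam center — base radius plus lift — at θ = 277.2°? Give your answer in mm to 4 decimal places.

seg 1 [0°–107.5°] cycloidal, h=15: full span → s += 15 → s = 15.0000
seg 2 [107.5°–290.3°] uniform, h=22: θ=277.2° here. β=169.7, B=182.8. 22·169.7/182.8 = 20.4234 → s = 35.4234
radial distance = base radius + s = 42 + 35.4234 = 77.4234

77.4234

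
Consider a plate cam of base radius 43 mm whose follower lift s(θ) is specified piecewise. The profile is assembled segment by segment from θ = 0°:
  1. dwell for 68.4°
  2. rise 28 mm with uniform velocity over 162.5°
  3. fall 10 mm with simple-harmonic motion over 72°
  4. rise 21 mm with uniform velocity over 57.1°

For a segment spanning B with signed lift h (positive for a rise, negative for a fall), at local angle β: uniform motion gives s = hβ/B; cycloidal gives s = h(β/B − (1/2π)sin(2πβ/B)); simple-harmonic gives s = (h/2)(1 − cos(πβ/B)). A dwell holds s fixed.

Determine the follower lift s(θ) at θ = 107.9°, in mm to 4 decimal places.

seg 1 [0°–68.4°] dwell: s stays 0.0000
seg 2 [68.4°–230.9°] uniform, h=28: θ=107.9° here. β=39.5, B=162.5. 28·39.5/162.5 = 6.8062 → s = 6.8062

6.8062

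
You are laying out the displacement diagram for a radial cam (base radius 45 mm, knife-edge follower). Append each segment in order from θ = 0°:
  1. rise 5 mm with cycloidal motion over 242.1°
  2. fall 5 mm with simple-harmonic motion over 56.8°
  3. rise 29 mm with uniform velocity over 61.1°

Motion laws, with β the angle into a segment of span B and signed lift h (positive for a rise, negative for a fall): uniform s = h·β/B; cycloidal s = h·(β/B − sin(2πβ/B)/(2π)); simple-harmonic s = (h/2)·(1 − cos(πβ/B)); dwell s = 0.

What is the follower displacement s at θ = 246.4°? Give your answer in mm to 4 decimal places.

seg 1 [0°–242.1°] cycloidal, h=5: full span → s += 5 → s = 5.0000
seg 2 [242.1°–298.9°] simple-harmonic, h=-5: θ=246.4° here. β=4.3, B=56.8. -5/2·(1 − cos(π·0.0757)) = -0.0704 → s = 4.9296

4.9296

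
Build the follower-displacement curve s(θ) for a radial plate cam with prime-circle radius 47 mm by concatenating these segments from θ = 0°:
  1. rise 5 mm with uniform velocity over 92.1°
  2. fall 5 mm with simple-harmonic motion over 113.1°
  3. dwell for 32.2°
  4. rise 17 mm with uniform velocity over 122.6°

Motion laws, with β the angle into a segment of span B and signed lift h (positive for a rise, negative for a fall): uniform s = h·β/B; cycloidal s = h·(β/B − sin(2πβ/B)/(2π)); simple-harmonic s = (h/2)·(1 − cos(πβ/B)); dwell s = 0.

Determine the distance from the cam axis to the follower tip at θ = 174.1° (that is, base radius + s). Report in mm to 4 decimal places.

seg 1 [0°–92.1°] uniform, h=5: full span → s += 5 → s = 5.0000
seg 2 [92.1°–205.2°] simple-harmonic, h=-5: θ=174.1° here. β=82, B=113.1. -5/2·(1 − cos(π·0.7250)) = -4.1238 → s = 0.8762
radial distance = base radius + s = 47 + 0.8762 = 47.8762

47.8762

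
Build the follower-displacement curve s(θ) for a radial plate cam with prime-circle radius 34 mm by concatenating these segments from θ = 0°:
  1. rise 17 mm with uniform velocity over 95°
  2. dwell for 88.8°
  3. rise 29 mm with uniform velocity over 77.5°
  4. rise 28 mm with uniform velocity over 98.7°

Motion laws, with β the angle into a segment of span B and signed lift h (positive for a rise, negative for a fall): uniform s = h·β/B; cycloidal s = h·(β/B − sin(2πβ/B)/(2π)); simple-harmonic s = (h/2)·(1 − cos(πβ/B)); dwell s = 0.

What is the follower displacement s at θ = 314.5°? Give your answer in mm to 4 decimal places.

seg 1 [0°–95°] uniform, h=17: full span → s += 17 → s = 17.0000
seg 2 [95°–183.8°] dwell: s stays 17.0000
seg 3 [183.8°–261.3°] uniform, h=29: full span → s += 29 → s = 46.0000
seg 4 [261.3°–360°] uniform, h=28: θ=314.5° here. β=53.2, B=98.7. 28·53.2/98.7 = 15.0922 → s = 61.0922

61.0922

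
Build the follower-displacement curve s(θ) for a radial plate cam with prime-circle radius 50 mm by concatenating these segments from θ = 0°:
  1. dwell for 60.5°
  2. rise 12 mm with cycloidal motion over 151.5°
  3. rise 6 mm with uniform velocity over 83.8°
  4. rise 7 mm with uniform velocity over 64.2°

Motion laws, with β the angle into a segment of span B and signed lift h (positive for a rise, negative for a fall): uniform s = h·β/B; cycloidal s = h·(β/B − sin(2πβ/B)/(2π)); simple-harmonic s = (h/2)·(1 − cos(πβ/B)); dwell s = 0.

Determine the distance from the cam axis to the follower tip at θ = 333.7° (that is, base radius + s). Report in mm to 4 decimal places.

seg 1 [0°–60.5°] dwell: s stays 0.0000
seg 2 [60.5°–212°] cycloidal, h=12: full span → s += 12 → s = 12.0000
seg 3 [212°–295.8°] uniform, h=6: full span → s += 6 → s = 18.0000
seg 4 [295.8°–360°] uniform, h=7: θ=333.7° here. β=37.9, B=64.2. 7·37.9/64.2 = 4.1324 → s = 22.1324
radial distance = base radius + s = 50 + 22.1324 = 72.1324

72.1324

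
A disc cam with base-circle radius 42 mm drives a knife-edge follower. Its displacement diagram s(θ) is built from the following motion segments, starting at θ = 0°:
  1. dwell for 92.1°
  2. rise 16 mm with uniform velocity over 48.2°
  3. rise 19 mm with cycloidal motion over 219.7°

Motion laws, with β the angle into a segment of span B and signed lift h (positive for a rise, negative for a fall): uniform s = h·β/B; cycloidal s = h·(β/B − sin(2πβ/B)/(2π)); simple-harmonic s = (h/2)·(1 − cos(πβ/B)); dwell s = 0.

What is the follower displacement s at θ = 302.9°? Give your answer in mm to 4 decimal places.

seg 1 [0°–92.1°] dwell: s stays 0.0000
seg 2 [92.1°–140.3°] uniform, h=16: full span → s += 16 → s = 16.0000
seg 3 [140.3°–360°] cycloidal, h=19: θ=302.9° here. β=162.6, B=219.7. 19·(0.7401 − sin(2π·0.7401)/(2π)) = 17.0800 → s = 33.0800

33.0800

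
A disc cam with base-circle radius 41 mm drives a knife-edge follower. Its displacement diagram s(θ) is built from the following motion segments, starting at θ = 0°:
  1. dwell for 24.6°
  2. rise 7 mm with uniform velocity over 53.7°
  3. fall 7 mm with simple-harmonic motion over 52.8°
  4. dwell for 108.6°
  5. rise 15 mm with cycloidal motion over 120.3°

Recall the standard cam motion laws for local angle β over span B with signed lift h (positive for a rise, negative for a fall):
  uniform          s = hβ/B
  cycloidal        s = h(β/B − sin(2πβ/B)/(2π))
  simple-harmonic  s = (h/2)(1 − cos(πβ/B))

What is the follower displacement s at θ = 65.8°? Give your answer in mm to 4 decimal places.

seg 1 [0°–24.6°] dwell: s stays 0.0000
seg 2 [24.6°–78.3°] uniform, h=7: θ=65.8° here. β=41.2, B=53.7. 7·41.2/53.7 = 5.3706 → s = 5.3706

5.3706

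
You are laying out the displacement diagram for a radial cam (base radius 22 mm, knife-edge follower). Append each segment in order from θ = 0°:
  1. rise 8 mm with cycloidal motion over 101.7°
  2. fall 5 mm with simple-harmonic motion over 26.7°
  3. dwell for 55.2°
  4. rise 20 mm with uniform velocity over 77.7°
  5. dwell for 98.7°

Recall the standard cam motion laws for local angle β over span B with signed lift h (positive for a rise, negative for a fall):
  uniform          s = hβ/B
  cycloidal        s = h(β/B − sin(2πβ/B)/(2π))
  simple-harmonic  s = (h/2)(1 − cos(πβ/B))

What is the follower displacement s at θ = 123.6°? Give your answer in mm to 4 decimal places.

seg 1 [0°–101.7°] cycloidal, h=8: full span → s += 8 → s = 8.0000
seg 2 [101.7°–128.4°] simple-harmonic, h=-5: θ=123.6° here. β=21.9, B=26.7. -5/2·(1 − cos(π·0.8202)) = -4.6118 → s = 3.3882

3.3882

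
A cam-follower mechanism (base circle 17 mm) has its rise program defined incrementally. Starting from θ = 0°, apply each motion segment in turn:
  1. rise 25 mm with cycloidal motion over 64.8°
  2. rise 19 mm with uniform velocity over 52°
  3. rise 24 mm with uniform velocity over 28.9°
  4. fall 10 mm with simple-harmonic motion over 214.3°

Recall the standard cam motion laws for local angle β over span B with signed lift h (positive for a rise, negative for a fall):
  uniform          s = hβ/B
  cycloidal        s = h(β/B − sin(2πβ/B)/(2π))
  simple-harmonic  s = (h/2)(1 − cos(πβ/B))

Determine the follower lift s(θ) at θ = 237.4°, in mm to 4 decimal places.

seg 1 [0°–64.8°] cycloidal, h=25: full span → s += 25 → s = 25.0000
seg 2 [64.8°–116.8°] uniform, h=19: full span → s += 19 → s = 44.0000
seg 3 [116.8°–145.7°] uniform, h=24: full span → s += 24 → s = 68.0000
seg 4 [145.7°–360°] simple-harmonic, h=-10: θ=237.4° here. β=91.7, B=214.3. -10/2·(1 − cos(π·0.4279)) = -3.8772 → s = 64.1228

64.1228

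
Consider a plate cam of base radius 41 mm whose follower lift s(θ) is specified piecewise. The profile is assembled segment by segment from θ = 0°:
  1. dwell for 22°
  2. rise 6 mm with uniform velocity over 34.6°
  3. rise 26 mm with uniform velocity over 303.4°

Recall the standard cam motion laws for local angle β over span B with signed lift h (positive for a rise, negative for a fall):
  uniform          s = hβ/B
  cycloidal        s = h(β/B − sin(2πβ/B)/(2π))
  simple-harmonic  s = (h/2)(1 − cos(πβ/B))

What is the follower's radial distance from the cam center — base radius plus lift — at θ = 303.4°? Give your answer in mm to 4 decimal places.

seg 1 [0°–22°] dwell: s stays 0.0000
seg 2 [22°–56.6°] uniform, h=6: full span → s += 6 → s = 6.0000
seg 3 [56.6°–360°] uniform, h=26: θ=303.4° here. β=246.8, B=303.4. 26·246.8/303.4 = 21.1496 → s = 27.1496
radial distance = base radius + s = 41 + 27.1496 = 68.1496

68.1496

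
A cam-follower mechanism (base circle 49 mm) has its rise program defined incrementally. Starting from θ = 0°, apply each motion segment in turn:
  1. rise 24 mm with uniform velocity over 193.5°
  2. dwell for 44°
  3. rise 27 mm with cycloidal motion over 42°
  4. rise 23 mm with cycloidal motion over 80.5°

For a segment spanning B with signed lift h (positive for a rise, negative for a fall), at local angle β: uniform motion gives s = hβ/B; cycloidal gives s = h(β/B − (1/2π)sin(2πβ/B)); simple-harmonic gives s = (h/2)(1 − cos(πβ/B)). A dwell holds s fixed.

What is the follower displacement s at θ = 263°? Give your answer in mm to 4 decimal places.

seg 1 [0°–193.5°] uniform, h=24: full span → s += 24 → s = 24.0000
seg 2 [193.5°–237.5°] dwell: s stays 24.0000
seg 3 [237.5°–279.5°] cycloidal, h=27: θ=263° here. β=25.5, B=42. 27·(0.6071 − sin(2π·0.6071)/(2π)) = 19.0721 → s = 43.0721

43.0721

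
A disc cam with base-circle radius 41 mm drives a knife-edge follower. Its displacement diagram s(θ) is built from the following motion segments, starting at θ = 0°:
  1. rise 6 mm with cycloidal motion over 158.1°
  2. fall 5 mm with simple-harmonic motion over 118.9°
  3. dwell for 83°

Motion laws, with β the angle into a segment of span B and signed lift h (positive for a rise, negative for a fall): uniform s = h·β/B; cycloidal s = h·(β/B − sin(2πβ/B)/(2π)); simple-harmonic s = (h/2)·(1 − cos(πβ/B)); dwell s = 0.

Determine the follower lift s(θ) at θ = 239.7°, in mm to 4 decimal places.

seg 1 [0°–158.1°] cycloidal, h=6: full span → s += 6 → s = 6.0000
seg 2 [158.1°–277°] simple-harmonic, h=-5: θ=239.7° here. β=81.6, B=118.9. -5/2·(1 − cos(π·0.6863)) = -3.8810 → s = 2.1190

2.1190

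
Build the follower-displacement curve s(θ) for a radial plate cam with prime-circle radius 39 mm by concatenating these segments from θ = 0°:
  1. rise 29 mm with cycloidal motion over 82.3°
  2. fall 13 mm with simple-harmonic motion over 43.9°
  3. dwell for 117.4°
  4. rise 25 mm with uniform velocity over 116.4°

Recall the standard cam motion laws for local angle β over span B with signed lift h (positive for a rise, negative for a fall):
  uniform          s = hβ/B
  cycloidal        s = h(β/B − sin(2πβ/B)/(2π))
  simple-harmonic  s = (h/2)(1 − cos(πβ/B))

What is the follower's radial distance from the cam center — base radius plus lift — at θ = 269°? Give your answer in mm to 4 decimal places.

seg 1 [0°–82.3°] cycloidal, h=29: full span → s += 29 → s = 29.0000
seg 2 [82.3°–126.2°] simple-harmonic, h=-13: full span → s += -13 → s = 16.0000
seg 3 [126.2°–243.6°] dwell: s stays 16.0000
seg 4 [243.6°–360°] uniform, h=25: θ=269° here. β=25.4, B=116.4. 25·25.4/116.4 = 5.4553 → s = 21.4553
radial distance = base radius + s = 39 + 21.4553 = 60.4553

60.4553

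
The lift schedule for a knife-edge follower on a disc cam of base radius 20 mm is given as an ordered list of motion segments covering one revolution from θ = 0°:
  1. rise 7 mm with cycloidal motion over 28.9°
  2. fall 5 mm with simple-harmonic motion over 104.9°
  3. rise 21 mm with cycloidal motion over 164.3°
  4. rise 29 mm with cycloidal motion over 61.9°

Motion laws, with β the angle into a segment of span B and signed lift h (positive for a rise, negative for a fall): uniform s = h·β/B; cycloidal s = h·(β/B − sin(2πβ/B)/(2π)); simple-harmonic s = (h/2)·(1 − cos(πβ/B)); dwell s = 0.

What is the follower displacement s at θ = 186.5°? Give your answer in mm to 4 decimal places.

seg 1 [0°–28.9°] cycloidal, h=7: full span → s += 7 → s = 7.0000
seg 2 [28.9°–133.8°] simple-harmonic, h=-5: full span → s += -5 → s = 2.0000
seg 3 [133.8°–298.1°] cycloidal, h=21: θ=186.5° here. β=52.7, B=164.3. 21·(0.3208 − sin(2π·0.3208)/(2π)) = 3.7185 → s = 5.7185

5.7185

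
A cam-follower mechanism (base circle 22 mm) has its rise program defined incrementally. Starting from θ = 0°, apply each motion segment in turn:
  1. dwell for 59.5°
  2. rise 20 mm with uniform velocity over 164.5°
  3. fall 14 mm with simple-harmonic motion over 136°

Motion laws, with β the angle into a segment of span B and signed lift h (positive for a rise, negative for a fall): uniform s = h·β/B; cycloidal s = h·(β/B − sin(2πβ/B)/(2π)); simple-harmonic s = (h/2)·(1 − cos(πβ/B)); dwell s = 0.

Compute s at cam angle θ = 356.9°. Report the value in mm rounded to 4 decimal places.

seg 1 [0°–59.5°] dwell: s stays 0.0000
seg 2 [59.5°–224°] uniform, h=20: full span → s += 20 → s = 20.0000
seg 3 [224°–360°] simple-harmonic, h=-14: θ=356.9° here. β=132.9, B=136. -14/2·(1 − cos(π·0.9772)) = -13.9821 → s = 6.0179

6.0179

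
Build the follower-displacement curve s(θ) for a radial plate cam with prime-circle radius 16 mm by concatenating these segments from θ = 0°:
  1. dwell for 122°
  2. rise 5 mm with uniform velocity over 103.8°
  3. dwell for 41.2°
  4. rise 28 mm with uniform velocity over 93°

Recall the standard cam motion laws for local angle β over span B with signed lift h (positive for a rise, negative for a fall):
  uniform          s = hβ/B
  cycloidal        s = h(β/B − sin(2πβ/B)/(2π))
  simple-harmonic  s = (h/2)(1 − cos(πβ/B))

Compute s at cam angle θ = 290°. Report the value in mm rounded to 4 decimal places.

seg 1 [0°–122°] dwell: s stays 0.0000
seg 2 [122°–225.8°] uniform, h=5: full span → s += 5 → s = 5.0000
seg 3 [225.8°–267°] dwell: s stays 5.0000
seg 4 [267°–360°] uniform, h=28: θ=290° here. β=23, B=93. 28·23/93 = 6.9247 → s = 11.9247

11.9247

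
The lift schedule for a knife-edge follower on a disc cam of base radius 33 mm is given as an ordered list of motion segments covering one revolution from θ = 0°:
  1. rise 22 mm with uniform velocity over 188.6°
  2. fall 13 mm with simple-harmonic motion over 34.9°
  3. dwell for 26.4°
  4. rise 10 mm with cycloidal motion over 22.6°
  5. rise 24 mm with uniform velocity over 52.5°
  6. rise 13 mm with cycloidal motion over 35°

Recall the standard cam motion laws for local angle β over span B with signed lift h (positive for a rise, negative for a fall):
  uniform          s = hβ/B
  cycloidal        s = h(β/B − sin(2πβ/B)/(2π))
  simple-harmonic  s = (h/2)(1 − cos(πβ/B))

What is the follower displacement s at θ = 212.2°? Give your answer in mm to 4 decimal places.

seg 1 [0°–188.6°] uniform, h=22: full span → s += 22 → s = 22.0000
seg 2 [188.6°–223.5°] simple-harmonic, h=-13: θ=212.2° here. β=23.6, B=34.9. -13/2·(1 − cos(π·0.6762)) = -9.9174 → s = 12.0826

12.0826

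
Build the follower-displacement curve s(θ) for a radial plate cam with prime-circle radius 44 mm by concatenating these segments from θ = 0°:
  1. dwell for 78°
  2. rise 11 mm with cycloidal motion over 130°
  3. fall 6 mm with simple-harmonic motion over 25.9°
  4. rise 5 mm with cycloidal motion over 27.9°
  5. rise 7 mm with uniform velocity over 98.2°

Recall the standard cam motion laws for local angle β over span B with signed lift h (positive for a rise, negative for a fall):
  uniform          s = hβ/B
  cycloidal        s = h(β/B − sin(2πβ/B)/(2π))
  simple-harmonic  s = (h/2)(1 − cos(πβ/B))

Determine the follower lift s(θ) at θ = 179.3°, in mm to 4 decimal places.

seg 1 [0°–78°] dwell: s stays 0.0000
seg 2 [78°–208°] cycloidal, h=11: θ=179.3° here. β=101.3, B=130. 11·(0.7792 − sin(2π·0.7792)/(2π)) = 10.2928 → s = 10.2928

10.2928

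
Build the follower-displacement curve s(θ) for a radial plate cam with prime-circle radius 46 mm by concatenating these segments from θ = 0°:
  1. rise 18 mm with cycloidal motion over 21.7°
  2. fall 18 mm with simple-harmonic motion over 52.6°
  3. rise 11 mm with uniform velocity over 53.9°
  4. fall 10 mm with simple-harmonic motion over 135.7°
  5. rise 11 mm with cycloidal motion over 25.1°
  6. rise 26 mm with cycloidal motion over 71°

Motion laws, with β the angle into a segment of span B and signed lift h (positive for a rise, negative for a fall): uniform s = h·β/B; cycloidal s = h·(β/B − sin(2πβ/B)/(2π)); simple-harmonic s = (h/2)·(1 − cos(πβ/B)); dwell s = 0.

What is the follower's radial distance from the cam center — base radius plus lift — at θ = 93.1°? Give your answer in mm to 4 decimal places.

seg 1 [0°–21.7°] cycloidal, h=18: full span → s += 18 → s = 18.0000
seg 2 [21.7°–74.3°] simple-harmonic, h=-18: full span → s += -18 → s = 0.0000
seg 3 [74.3°–128.2°] uniform, h=11: θ=93.1° here. β=18.8, B=53.9. 11·18.8/53.9 = 3.8367 → s = 3.8367
radial distance = base radius + s = 46 + 3.8367 = 49.8367

49.8367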